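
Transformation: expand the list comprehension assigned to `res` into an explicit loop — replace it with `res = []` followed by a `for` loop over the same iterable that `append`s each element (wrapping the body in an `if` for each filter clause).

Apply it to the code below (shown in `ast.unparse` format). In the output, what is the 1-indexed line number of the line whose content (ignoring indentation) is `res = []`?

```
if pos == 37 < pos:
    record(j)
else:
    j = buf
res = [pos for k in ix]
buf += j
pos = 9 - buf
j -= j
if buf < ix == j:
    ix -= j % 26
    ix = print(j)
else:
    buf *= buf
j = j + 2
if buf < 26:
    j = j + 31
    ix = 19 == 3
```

5

Transformed code:
if pos == 37 < pos:
    record(j)
else:
    j = buf
res = []
for k in ix:
    res.append(pos)
buf += j
pos = 9 - buf
j -= j
if buf < ix == j:
    ix -= j % 26
    ix = print(j)
else:
    buf *= buf
j = j + 2
if buf < 26:
    j = j + 31
    ix = 19 == 3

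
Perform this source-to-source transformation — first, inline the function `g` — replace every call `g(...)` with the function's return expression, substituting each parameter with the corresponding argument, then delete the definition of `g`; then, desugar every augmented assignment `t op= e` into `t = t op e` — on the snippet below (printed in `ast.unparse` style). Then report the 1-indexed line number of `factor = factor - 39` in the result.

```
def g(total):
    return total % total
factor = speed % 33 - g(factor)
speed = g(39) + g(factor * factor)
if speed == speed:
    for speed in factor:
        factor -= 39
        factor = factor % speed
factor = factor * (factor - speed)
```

5

Transformed code:
factor = speed % 33 - factor % factor
speed = 39 % 39 + factor * factor % (factor * factor)
if speed == speed:
    for speed in factor:
        factor = factor - 39
        factor = factor % speed
factor = factor * (factor - speed)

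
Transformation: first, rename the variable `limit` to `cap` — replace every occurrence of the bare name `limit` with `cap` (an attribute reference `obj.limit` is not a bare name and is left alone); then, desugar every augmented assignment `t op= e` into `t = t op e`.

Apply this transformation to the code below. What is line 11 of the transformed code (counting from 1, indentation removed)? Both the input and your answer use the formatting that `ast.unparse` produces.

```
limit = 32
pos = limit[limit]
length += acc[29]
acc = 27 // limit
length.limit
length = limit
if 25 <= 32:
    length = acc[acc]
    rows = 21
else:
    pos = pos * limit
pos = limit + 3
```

Transformed code:
cap = 32
pos = cap[cap]
length = length + acc[29]
acc = 27 // cap
length.limit
length = cap
if 25 <= 32:
    length = acc[acc]
    rows = 21
else:
    pos = pos * cap
pos = cap + 3

pos = pos * cap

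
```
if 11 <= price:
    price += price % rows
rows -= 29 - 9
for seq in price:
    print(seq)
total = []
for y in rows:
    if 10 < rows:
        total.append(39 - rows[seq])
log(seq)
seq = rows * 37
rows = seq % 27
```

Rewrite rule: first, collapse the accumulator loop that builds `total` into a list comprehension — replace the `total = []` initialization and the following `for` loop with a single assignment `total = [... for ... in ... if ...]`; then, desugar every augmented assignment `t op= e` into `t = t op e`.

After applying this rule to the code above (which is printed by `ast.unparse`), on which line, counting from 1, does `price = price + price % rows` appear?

Transformed code:
if 11 <= price:
    price = price + price % rows
rows = rows - (29 - 9)
for seq in price:
    print(seq)
total = [39 - rows[seq] for y in rows if 10 < rows]
log(seq)
seq = rows * 37
rows = seq % 27

2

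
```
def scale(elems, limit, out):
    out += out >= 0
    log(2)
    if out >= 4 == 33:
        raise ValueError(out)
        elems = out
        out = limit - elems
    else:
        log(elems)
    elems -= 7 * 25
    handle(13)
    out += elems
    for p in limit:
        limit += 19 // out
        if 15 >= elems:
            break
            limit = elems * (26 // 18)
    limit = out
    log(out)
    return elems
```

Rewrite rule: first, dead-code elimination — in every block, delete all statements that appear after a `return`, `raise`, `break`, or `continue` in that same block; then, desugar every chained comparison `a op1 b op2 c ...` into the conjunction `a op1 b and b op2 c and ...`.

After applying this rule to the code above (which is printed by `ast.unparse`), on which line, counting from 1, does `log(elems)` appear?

7

Transformed code:
def scale(elems, limit, out):
    out += out >= 0
    log(2)
    if out >= 4 and 4 == 33:
        raise ValueError(out)
    else:
        log(elems)
    elems -= 7 * 25
    handle(13)
    out += elems
    for p in limit:
        limit += 19 // out
        if 15 >= elems:
            break
    limit = out
    log(out)
    return elems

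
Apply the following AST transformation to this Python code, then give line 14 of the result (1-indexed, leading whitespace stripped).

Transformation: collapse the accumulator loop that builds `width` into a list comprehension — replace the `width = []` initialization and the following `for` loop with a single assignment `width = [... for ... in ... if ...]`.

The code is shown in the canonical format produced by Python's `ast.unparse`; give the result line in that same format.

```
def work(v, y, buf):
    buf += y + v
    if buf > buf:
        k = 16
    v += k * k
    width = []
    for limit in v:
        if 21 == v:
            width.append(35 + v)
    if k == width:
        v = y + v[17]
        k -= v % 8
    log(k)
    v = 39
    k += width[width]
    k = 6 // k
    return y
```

return y

Transformed code:
def work(v, y, buf):
    buf += y + v
    if buf > buf:
        k = 16
    v += k * k
    width = [35 + v for limit in v if 21 == v]
    if k == width:
        v = y + v[17]
        k -= v % 8
    log(k)
    v = 39
    k += width[width]
    k = 6 // k
    return y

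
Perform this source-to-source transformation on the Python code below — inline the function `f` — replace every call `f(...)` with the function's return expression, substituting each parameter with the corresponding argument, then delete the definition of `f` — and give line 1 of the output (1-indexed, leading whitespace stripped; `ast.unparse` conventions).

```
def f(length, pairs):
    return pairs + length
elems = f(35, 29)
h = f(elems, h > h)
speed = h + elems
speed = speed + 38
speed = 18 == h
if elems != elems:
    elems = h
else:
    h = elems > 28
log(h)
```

elems = 29 + 35

Transformed code:
elems = 29 + 35
h = (h > h) + elems
speed = h + elems
speed = speed + 38
speed = 18 == h
if elems != elems:
    elems = h
else:
    h = elems > 28
log(h)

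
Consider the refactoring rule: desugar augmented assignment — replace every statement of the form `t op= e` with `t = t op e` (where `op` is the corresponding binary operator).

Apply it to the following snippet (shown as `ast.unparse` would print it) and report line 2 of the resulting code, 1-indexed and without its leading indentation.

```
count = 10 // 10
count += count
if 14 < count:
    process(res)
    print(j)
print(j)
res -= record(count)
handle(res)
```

count = count + count

Transformed code:
count = 10 // 10
count = count + count
if 14 < count:
    process(res)
    print(j)
print(j)
res = res - record(count)
handle(res)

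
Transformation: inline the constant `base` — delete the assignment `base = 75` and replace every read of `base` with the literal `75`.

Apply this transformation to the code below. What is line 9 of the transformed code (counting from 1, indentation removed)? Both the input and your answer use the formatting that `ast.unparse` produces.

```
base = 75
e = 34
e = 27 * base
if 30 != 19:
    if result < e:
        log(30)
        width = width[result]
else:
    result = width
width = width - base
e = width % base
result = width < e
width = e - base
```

width = width - 75

Transformed code:
e = 34
e = 27 * 75
if 30 != 19:
    if result < e:
        log(30)
        width = width[result]
else:
    result = width
width = width - 75
e = width % 75
result = width < e
width = e - 75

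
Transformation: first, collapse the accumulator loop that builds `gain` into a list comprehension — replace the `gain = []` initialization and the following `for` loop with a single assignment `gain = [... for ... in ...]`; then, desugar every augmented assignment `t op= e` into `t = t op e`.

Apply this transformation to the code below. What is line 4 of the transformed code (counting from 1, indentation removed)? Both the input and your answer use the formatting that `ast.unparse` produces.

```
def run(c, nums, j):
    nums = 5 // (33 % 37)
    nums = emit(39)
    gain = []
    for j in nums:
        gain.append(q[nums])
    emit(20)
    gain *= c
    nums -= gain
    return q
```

gain = [q[nums] for j in nums]

Transformed code:
def run(c, nums, j):
    nums = 5 // (33 % 37)
    nums = emit(39)
    gain = [q[nums] for j in nums]
    emit(20)
    gain = gain * c
    nums = nums - gain
    return q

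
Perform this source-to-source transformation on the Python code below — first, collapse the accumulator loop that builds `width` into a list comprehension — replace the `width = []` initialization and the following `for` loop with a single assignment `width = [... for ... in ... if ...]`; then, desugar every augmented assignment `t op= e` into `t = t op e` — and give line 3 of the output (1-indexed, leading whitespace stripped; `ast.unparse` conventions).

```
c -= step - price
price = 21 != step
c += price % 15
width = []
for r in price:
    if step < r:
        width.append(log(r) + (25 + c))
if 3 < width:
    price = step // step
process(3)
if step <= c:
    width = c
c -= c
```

c = c + price % 15

Transformed code:
c = c - (step - price)
price = 21 != step
c = c + price % 15
width = [log(r) + (25 + c) for r in price if step < r]
if 3 < width:
    price = step // step
process(3)
if step <= c:
    width = c
c = c - c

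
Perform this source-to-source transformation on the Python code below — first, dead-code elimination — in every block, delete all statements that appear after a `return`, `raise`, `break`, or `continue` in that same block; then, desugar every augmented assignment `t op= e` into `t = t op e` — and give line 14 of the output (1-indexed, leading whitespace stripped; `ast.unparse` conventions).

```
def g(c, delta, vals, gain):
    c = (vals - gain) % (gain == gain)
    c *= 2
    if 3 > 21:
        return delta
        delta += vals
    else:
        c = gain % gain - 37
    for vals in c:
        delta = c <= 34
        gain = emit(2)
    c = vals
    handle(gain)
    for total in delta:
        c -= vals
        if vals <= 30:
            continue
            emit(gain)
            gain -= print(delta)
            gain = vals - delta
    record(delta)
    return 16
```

Transformed code:
def g(c, delta, vals, gain):
    c = (vals - gain) % (gain == gain)
    c = c * 2
    if 3 > 21:
        return delta
    else:
        c = gain % gain - 37
    for vals in c:
        delta = c <= 34
        gain = emit(2)
    c = vals
    handle(gain)
    for total in delta:
        c = c - vals
        if vals <= 30:
            continue
    record(delta)
    return 16

c = c - vals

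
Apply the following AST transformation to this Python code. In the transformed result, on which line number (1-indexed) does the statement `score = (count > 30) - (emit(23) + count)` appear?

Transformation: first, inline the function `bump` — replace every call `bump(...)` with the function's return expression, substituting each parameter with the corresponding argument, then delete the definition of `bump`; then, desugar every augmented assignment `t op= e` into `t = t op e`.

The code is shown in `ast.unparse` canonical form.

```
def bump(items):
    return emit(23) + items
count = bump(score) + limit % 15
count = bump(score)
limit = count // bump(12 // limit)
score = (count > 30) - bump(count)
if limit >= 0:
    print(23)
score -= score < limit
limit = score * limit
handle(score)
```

Transformed code:
count = emit(23) + score + limit % 15
count = emit(23) + score
limit = count // (emit(23) + 12 // limit)
score = (count > 30) - (emit(23) + count)
if limit >= 0:
    print(23)
score = score - (score < limit)
limit = score * limit
handle(score)

4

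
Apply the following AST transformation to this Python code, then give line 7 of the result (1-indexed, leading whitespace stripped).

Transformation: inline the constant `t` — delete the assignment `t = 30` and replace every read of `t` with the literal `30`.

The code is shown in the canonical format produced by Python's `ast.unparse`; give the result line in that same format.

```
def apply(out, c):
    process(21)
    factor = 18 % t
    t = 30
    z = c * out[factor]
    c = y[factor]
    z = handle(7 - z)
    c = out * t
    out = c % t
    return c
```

Transformed code:
def apply(out, c):
    process(21)
    factor = 18 % 30
    z = c * out[factor]
    c = y[factor]
    z = handle(7 - z)
    c = out * 30
    out = c % 30
    return c

c = out * 30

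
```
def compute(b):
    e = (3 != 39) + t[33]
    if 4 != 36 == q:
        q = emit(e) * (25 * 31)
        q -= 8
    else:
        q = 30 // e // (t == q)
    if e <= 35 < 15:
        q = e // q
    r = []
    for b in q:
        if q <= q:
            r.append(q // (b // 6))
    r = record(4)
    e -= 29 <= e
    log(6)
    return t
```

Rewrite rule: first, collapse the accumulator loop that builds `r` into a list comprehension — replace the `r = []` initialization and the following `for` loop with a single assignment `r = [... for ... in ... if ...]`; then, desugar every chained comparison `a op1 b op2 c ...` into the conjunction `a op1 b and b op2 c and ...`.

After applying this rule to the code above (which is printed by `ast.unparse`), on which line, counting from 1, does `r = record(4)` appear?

Transformed code:
def compute(b):
    e = (3 != 39) + t[33]
    if 4 != 36 and 36 == q:
        q = emit(e) * (25 * 31)
        q -= 8
    else:
        q = 30 // e // (t == q)
    if e <= 35 and 35 < 15:
        q = e // q
    r = [q // (b // 6) for b in q if q <= q]
    r = record(4)
    e -= 29 <= e
    log(6)
    return t

11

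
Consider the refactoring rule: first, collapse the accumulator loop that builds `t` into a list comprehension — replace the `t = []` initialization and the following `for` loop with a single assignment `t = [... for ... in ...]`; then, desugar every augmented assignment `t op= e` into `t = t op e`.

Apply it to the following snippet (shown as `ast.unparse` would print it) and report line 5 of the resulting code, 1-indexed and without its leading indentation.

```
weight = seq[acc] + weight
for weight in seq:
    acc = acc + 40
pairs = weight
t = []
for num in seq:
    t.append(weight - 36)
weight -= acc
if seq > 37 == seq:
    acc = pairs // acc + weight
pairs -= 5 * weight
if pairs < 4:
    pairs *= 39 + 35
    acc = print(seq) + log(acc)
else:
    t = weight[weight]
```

t = [weight - 36 for num in seq]

Transformed code:
weight = seq[acc] + weight
for weight in seq:
    acc = acc + 40
pairs = weight
t = [weight - 36 for num in seq]
weight = weight - acc
if seq > 37 == seq:
    acc = pairs // acc + weight
pairs = pairs - 5 * weight
if pairs < 4:
    pairs = pairs * (39 + 35)
    acc = print(seq) + log(acc)
else:
    t = weight[weight]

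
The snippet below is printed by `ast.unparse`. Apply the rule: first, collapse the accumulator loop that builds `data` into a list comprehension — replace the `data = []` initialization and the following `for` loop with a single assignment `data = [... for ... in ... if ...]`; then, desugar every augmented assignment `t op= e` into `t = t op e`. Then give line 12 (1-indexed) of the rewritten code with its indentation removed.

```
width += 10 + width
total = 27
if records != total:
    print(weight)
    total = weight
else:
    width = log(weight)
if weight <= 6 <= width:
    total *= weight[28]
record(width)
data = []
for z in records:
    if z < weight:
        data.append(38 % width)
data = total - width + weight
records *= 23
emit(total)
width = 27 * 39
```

Transformed code:
width = width + (10 + width)
total = 27
if records != total:
    print(weight)
    total = weight
else:
    width = log(weight)
if weight <= 6 <= width:
    total = total * weight[28]
record(width)
data = [38 % width for z in records if z < weight]
data = total - width + weight
records = records * 23
emit(total)
width = 27 * 39

data = total - width + weight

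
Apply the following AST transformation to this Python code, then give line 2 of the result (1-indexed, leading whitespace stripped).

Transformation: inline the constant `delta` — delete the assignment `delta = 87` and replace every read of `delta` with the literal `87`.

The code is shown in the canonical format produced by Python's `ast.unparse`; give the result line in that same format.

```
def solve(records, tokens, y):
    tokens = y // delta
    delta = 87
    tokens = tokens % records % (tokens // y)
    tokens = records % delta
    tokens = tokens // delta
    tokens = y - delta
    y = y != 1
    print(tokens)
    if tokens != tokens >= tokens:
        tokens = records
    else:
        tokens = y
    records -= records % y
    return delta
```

tokens = y // 87

Transformed code:
def solve(records, tokens, y):
    tokens = y // 87
    tokens = tokens % records % (tokens // y)
    tokens = records % 87
    tokens = tokens // 87
    tokens = y - 87
    y = y != 1
    print(tokens)
    if tokens != tokens >= tokens:
        tokens = records
    else:
        tokens = y
    records -= records % y
    return 87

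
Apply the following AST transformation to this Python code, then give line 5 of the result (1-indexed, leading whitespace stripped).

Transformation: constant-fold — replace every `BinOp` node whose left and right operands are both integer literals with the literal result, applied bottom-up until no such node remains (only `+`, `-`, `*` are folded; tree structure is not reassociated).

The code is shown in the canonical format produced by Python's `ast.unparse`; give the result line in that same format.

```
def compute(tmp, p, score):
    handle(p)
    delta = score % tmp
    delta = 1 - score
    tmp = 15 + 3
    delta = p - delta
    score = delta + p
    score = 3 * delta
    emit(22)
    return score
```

tmp = 18

Transformed code:
def compute(tmp, p, score):
    handle(p)
    delta = score % tmp
    delta = 1 - score
    tmp = 18
    delta = p - delta
    score = delta + p
    score = 3 * delta
    emit(22)
    return score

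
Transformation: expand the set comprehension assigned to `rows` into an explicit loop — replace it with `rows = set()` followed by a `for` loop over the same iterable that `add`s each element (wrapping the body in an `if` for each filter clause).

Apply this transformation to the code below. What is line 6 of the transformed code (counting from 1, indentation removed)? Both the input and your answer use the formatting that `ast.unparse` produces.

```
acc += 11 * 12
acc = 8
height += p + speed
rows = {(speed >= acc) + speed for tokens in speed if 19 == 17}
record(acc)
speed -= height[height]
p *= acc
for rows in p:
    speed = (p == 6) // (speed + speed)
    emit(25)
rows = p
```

if 19 == 17:

Transformed code:
acc += 11 * 12
acc = 8
height += p + speed
rows = set()
for tokens in speed:
    if 19 == 17:
        rows.add((speed >= acc) + speed)
record(acc)
speed -= height[height]
p *= acc
for rows in p:
    speed = (p == 6) // (speed + speed)
    emit(25)
rows = p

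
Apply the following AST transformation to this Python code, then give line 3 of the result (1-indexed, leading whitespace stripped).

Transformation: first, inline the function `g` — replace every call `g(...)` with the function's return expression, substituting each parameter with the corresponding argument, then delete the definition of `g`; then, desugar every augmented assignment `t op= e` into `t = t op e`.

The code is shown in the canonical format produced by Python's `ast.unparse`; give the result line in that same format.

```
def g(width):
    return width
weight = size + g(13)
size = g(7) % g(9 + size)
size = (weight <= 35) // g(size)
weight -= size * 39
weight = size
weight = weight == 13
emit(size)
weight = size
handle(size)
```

size = (weight <= 35) // size

Transformed code:
weight = size + 13
size = 7 % (9 + size)
size = (weight <= 35) // size
weight = weight - size * 39
weight = size
weight = weight == 13
emit(size)
weight = size
handle(size)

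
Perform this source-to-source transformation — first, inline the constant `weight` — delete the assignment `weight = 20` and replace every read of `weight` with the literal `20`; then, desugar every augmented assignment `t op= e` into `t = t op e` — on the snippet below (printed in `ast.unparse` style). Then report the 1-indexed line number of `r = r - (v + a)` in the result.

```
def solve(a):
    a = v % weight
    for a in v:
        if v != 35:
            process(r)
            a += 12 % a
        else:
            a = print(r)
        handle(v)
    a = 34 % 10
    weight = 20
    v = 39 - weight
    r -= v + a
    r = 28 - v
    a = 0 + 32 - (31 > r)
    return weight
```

Transformed code:
def solve(a):
    a = v % 20
    for a in v:
        if v != 35:
            process(r)
            a = a + 12 % a
        else:
            a = print(r)
        handle(v)
    a = 34 % 10
    v = 39 - 20
    r = r - (v + a)
    r = 28 - v
    a = 0 + 32 - (31 > r)
    return 20

12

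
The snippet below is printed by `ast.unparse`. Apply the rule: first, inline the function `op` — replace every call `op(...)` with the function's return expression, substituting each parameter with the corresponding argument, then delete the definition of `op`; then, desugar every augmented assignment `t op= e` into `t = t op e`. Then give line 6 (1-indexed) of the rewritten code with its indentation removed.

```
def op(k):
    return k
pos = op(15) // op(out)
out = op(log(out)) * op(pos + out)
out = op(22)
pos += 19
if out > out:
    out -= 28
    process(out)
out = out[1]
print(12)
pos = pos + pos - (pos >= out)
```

Transformed code:
pos = 15 // out
out = log(out) * (pos + out)
out = 22
pos = pos + 19
if out > out:
    out = out - 28
    process(out)
out = out[1]
print(12)
pos = pos + pos - (pos >= out)

out = out - 28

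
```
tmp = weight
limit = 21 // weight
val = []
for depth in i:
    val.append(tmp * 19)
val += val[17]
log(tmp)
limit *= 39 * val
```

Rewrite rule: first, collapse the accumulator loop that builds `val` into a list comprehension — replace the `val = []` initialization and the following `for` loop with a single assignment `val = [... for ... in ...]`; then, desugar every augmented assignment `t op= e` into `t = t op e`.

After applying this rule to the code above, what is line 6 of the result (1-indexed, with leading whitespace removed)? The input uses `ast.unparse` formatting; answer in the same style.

limit = limit * (39 * val)

Transformed code:
tmp = weight
limit = 21 // weight
val = [tmp * 19 for depth in i]
val = val + val[17]
log(tmp)
limit = limit * (39 * val)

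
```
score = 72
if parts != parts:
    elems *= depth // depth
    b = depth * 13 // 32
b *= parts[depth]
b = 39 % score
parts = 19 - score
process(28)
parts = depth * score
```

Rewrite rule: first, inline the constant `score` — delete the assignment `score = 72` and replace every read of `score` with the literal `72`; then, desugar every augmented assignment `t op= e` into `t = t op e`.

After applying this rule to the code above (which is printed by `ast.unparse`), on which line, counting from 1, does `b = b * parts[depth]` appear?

Transformed code:
if parts != parts:
    elems = elems * (depth // depth)
    b = depth * 13 // 32
b = b * parts[depth]
b = 39 % 72
parts = 19 - 72
process(28)
parts = depth * 72

4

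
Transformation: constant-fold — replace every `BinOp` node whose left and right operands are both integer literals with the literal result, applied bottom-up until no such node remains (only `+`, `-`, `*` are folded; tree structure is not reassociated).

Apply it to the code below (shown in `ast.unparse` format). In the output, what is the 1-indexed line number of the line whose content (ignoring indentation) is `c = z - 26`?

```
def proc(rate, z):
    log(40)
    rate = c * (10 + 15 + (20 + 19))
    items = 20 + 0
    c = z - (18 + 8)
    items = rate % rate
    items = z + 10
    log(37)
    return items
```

Transformed code:
def proc(rate, z):
    log(40)
    rate = c * 64
    items = 20
    c = z - 26
    items = rate % rate
    items = z + 10
    log(37)
    return items

5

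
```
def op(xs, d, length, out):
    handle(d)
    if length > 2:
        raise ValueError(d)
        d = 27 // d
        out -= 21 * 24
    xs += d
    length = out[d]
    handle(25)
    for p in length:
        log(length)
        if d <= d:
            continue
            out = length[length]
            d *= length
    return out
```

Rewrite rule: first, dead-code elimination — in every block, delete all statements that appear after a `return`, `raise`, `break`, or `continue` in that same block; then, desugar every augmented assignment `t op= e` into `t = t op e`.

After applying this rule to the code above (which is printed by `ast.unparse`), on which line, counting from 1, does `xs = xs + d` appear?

5

Transformed code:
def op(xs, d, length, out):
    handle(d)
    if length > 2:
        raise ValueError(d)
    xs = xs + d
    length = out[d]
    handle(25)
    for p in length:
        log(length)
        if d <= d:
            continue
    return out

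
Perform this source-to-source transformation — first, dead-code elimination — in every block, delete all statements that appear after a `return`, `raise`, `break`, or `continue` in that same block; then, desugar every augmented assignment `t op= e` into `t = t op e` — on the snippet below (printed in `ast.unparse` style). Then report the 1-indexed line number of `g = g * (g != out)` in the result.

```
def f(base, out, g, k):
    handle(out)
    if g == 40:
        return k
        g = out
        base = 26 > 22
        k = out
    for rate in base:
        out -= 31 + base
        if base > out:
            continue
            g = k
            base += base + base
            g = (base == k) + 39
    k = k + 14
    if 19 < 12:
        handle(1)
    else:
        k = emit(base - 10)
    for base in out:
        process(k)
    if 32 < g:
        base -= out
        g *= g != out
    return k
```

18

Transformed code:
def f(base, out, g, k):
    handle(out)
    if g == 40:
        return k
    for rate in base:
        out = out - (31 + base)
        if base > out:
            continue
    k = k + 14
    if 19 < 12:
        handle(1)
    else:
        k = emit(base - 10)
    for base in out:
        process(k)
    if 32 < g:
        base = base - out
        g = g * (g != out)
    return k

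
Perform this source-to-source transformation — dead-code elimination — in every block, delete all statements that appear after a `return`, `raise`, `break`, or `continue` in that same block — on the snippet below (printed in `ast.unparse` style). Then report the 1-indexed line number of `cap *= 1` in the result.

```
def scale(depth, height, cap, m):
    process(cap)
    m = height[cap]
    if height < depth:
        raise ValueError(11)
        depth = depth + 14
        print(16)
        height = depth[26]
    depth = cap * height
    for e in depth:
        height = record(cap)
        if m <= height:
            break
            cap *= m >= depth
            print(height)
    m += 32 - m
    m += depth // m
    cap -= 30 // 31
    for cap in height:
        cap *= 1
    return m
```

15

Transformed code:
def scale(depth, height, cap, m):
    process(cap)
    m = height[cap]
    if height < depth:
        raise ValueError(11)
    depth = cap * height
    for e in depth:
        height = record(cap)
        if m <= height:
            break
    m += 32 - m
    m += depth // m
    cap -= 30 // 31
    for cap in height:
        cap *= 1
    return m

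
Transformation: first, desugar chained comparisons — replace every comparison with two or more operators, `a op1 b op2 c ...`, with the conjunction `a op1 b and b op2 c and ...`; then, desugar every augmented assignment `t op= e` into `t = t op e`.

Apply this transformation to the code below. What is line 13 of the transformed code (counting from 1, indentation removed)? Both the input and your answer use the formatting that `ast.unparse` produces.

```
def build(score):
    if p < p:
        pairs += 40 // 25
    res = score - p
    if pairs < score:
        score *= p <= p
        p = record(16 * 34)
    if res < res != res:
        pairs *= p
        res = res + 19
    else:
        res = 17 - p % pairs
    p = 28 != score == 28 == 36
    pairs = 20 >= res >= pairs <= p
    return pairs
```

Transformed code:
def build(score):
    if p < p:
        pairs = pairs + 40 // 25
    res = score - p
    if pairs < score:
        score = score * (p <= p)
        p = record(16 * 34)
    if res < res and res != res:
        pairs = pairs * p
        res = res + 19
    else:
        res = 17 - p % pairs
    p = 28 != score and score == 28 and (28 == 36)
    pairs = 20 >= res and res >= pairs and (pairs <= p)
    return pairs

p = 28 != score and score == 28 and (28 == 36)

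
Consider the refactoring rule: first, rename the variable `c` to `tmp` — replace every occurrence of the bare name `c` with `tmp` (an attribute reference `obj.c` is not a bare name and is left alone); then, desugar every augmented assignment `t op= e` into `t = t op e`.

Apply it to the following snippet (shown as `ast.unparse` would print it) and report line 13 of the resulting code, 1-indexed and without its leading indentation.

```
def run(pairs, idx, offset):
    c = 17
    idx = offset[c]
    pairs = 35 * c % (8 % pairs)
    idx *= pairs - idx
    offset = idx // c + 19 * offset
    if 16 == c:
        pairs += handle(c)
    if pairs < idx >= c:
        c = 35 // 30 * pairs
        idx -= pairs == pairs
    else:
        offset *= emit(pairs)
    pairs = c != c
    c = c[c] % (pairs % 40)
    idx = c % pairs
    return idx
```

Transformed code:
def run(pairs, idx, offset):
    tmp = 17
    idx = offset[tmp]
    pairs = 35 * tmp % (8 % pairs)
    idx = idx * (pairs - idx)
    offset = idx // tmp + 19 * offset
    if 16 == tmp:
        pairs = pairs + handle(tmp)
    if pairs < idx >= tmp:
        tmp = 35 // 30 * pairs
        idx = idx - (pairs == pairs)
    else:
        offset = offset * emit(pairs)
    pairs = tmp != tmp
    tmp = tmp[tmp] % (pairs % 40)
    idx = tmp % pairs
    return idx

offset = offset * emit(pairs)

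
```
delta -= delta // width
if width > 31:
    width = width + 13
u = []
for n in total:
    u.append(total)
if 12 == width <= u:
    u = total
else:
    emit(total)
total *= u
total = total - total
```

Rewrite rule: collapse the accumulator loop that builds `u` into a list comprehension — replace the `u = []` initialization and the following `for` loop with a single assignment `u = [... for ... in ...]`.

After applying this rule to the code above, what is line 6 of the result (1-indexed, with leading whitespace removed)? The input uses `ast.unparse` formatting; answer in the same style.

Transformed code:
delta -= delta // width
if width > 31:
    width = width + 13
u = [total for n in total]
if 12 == width <= u:
    u = total
else:
    emit(total)
total *= u
total = total - total

u = total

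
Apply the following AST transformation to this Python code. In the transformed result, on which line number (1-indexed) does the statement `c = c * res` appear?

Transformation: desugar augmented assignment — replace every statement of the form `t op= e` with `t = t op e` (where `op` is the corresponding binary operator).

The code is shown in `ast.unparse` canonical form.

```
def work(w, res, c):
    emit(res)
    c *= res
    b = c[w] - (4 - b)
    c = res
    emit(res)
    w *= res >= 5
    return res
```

Transformed code:
def work(w, res, c):
    emit(res)
    c = c * res
    b = c[w] - (4 - b)
    c = res
    emit(res)
    w = w * (res >= 5)
    return res

3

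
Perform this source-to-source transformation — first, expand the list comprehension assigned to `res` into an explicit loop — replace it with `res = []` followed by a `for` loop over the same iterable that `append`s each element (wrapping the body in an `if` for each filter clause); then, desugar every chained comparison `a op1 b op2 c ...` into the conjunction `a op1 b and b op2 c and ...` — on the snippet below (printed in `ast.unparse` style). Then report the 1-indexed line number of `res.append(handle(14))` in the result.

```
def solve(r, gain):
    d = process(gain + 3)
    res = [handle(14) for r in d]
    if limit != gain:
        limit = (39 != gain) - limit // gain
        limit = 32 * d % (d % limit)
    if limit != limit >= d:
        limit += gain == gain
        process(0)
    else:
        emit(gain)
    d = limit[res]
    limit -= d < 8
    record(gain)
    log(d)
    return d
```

5

Transformed code:
def solve(r, gain):
    d = process(gain + 3)
    res = []
    for r in d:
        res.append(handle(14))
    if limit != gain:
        limit = (39 != gain) - limit // gain
        limit = 32 * d % (d % limit)
    if limit != limit and limit >= d:
        limit += gain == gain
        process(0)
    else:
        emit(gain)
    d = limit[res]
    limit -= d < 8
    record(gain)
    log(d)
    return d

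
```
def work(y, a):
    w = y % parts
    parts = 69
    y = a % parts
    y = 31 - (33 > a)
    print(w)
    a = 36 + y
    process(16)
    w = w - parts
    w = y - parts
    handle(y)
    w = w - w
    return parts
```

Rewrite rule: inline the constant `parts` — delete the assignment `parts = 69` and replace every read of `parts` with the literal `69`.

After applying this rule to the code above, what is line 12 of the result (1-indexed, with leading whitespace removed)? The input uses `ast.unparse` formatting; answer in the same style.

return 69

Transformed code:
def work(y, a):
    w = y % 69
    y = a % 69
    y = 31 - (33 > a)
    print(w)
    a = 36 + y
    process(16)
    w = w - 69
    w = y - 69
    handle(y)
    w = w - w
    return 69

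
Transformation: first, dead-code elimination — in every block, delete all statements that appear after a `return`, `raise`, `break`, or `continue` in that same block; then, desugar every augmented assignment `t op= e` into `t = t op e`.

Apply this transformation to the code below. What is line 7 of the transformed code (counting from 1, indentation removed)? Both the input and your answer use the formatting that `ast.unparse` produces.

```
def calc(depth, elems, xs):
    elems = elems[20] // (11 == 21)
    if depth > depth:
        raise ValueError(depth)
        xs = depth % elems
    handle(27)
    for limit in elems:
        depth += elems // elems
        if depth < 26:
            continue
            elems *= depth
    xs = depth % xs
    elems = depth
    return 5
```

depth = depth + elems // elems

Transformed code:
def calc(depth, elems, xs):
    elems = elems[20] // (11 == 21)
    if depth > depth:
        raise ValueError(depth)
    handle(27)
    for limit in elems:
        depth = depth + elems // elems
        if depth < 26:
            continue
    xs = depth % xs
    elems = depth
    return 5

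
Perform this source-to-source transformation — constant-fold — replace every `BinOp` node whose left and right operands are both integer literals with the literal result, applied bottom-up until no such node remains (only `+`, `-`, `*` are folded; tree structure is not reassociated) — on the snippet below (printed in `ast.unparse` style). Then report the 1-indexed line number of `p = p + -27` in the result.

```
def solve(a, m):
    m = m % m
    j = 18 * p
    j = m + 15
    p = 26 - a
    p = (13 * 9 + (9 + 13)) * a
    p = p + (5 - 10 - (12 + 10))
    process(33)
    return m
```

7

Transformed code:
def solve(a, m):
    m = m % m
    j = 18 * p
    j = m + 15
    p = 26 - a
    p = 139 * a
    p = p + -27
    process(33)
    return m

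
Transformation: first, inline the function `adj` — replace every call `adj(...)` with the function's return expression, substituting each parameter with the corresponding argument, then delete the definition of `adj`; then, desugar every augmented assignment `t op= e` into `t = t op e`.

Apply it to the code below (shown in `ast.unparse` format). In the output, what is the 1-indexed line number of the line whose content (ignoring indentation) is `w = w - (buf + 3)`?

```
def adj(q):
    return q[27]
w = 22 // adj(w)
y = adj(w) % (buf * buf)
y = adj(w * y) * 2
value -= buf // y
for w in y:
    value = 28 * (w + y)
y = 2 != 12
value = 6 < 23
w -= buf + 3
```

9

Transformed code:
w = 22 // w[27]
y = w[27] % (buf * buf)
y = (w * y)[27] * 2
value = value - buf // y
for w in y:
    value = 28 * (w + y)
y = 2 != 12
value = 6 < 23
w = w - (buf + 3)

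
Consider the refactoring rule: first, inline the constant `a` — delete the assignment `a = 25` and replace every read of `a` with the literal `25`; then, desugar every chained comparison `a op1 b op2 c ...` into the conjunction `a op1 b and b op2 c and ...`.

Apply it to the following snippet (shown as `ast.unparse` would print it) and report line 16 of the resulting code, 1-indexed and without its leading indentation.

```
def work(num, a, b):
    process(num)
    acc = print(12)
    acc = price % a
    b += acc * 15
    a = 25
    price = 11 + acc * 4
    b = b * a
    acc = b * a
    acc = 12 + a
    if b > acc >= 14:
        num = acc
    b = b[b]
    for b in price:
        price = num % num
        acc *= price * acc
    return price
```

return price

Transformed code:
def work(num, a, b):
    process(num)
    acc = print(12)
    acc = price % 25
    b += acc * 15
    price = 11 + acc * 4
    b = b * 25
    acc = b * 25
    acc = 12 + 25
    if b > acc and acc >= 14:
        num = acc
    b = b[b]
    for b in price:
        price = num % num
        acc *= price * acc
    return price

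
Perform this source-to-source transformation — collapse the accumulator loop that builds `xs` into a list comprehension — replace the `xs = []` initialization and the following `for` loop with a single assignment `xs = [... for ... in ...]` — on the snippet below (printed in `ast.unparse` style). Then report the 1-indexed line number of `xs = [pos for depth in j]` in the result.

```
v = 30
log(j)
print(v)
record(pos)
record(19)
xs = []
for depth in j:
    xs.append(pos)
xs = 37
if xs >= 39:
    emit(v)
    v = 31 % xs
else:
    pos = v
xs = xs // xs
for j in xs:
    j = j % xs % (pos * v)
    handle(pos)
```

6

Transformed code:
v = 30
log(j)
print(v)
record(pos)
record(19)
xs = [pos for depth in j]
xs = 37
if xs >= 39:
    emit(v)
    v = 31 % xs
else:
    pos = v
xs = xs // xs
for j in xs:
    j = j % xs % (pos * v)
    handle(pos)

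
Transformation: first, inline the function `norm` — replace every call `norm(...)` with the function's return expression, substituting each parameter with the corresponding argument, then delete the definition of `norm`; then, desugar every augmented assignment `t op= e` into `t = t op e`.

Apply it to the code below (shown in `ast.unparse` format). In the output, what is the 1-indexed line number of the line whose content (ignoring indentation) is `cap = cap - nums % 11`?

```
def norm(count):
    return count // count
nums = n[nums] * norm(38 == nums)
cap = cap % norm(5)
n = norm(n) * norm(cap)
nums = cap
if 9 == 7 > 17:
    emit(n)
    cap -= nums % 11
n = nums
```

7

Transformed code:
nums = n[nums] * ((38 == nums) // (38 == nums))
cap = cap % (5 // 5)
n = n // n * (cap // cap)
nums = cap
if 9 == 7 > 17:
    emit(n)
    cap = cap - nums % 11
n = nums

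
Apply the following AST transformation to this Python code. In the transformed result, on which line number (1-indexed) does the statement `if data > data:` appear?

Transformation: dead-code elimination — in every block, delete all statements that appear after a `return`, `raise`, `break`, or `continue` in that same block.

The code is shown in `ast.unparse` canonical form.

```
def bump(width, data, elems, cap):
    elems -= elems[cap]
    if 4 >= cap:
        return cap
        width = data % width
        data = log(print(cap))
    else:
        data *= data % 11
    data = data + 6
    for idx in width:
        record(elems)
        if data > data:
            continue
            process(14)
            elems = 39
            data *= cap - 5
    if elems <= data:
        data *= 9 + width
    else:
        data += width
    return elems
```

Transformed code:
def bump(width, data, elems, cap):
    elems -= elems[cap]
    if 4 >= cap:
        return cap
    else:
        data *= data % 11
    data = data + 6
    for idx in width:
        record(elems)
        if data > data:
            continue
    if elems <= data:
        data *= 9 + width
    else:
        data += width
    return elems

10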